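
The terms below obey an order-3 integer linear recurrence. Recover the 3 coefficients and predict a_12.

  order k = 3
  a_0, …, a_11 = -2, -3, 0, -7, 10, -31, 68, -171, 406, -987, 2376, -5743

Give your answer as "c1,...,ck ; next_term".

  a_3 = -1·0 + 3·-3 + -1·-2 = -7
  a_4 = -1·-7 + 3·0 + -1·-3 = 10
  a_5 = -1·10 + 3·-7 + -1·0 = -31
  a_6 = -1·-31 + 3·10 + -1·-7 = 68
  a_7 = -1·68 + 3·-31 + -1·10 = -171
  a_8 = -1·-171 + 3·68 + -1·-31 = 406
  a_9 = -1·406 + 3·-171 + -1·68 = -987
  a_10 = -1·-987 + 3·406 + -1·-171 = 2376
  a_11 = -1·2376 + 3·-987 + -1·406 = -5743
  a_12 = -1·-5743 + 3·2376 + -1·-987 = 13858

-1,3,-1 ; 13858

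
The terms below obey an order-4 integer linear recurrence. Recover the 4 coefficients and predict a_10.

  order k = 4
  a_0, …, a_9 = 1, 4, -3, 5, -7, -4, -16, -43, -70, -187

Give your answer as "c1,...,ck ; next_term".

  a_4 = 1·5 + 3·-3 + 0·4 + -3·1 = -7
  a_5 = 1·-7 + 3·5 + 0·-3 + -3·4 = -4
  a_6 = 1·-4 + 3·-7 + 0·5 + -3·-3 = -16
  a_7 = 1·-16 + 3·-4 + 0·-7 + -3·5 = -43
  a_8 = 1·-43 + 3·-16 + 0·-4 + -3·-7 = -70
  a_9 = 1·-70 + 3·-43 + 0·-16 + -3·-4 = -187
  a_10 = 1·-187 + 3·-70 + 0·-43 + -3·-16 = -349

1,3,0,-3 ; -349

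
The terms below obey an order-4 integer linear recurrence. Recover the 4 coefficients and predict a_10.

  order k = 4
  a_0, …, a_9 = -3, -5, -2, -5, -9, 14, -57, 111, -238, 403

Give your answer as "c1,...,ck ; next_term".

  a_4 = -3·-5 + -1·-2 + 4·-5 + 2·-3 = -9
  a_5 = -3·-9 + -1·-5 + 4·-2 + 2·-5 = 14
  a_6 = -3·14 + -1·-9 + 4·-5 + 2·-2 = -57
  a_7 = -3·-57 + -1·14 + 4·-9 + 2·-5 = 111
  a_8 = -3·111 + -1·-57 + 4·14 + 2·-9 = -238
  a_9 = -3·-238 + -1·111 + 4·-57 + 2·14 = 403
  a_10 = -3·403 + -1·-238 + 4·111 + 2·-57 = -641

-3,-1,4,2 ; -641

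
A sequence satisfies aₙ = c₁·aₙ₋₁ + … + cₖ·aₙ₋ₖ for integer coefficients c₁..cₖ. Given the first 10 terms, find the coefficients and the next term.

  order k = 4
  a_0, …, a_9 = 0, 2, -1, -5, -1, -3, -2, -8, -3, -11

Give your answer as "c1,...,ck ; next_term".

0,1,0,1 ; -5

  a_4 = 0·-5 + 1·-1 + 0·2 + 1·0 = -1
  a_5 = 0·-1 + 1·-5 + 0·-1 + 1·2 = -3
  a_6 = 0·-3 + 1·-1 + 0·-5 + 1·-1 = -2
  a_7 = 0·-2 + 1·-3 + 0·-1 + 1·-5 = -8
  a_8 = 0·-8 + 1·-2 + 0·-3 + 1·-1 = -3
  a_9 = 0·-3 + 1·-8 + 0·-2 + 1·-3 = -11
  a_10 = 0·-11 + 1·-3 + 0·-8 + 1·-2 = -5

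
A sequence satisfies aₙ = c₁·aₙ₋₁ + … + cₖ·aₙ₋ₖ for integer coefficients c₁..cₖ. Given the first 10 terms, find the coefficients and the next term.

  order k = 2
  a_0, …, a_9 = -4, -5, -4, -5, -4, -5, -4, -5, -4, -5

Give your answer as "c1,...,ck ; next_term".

  a_2 = 0·-5 + 1·-4 = -4
  a_3 = 0·-4 + 1·-5 = -5
  a_4 = 0·-5 + 1·-4 = -4
  a_5 = 0·-4 + 1·-5 = -5
  a_6 = 0·-5 + 1·-4 = -4
  a_7 = 0·-4 + 1·-5 = -5
  a_8 = 0·-5 + 1·-4 = -4
  a_9 = 0·-4 + 1·-5 = -5
  a_10 = 0·-5 + 1·-4 = -4

0,1 ; -4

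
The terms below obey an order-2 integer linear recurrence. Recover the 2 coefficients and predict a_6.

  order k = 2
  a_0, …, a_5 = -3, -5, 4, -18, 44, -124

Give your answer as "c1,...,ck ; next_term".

-2,2 ; 336

  a_2 = -2·-5 + 2·-3 = 4
  a_3 = -2·4 + 2·-5 = -18
  a_4 = -2·-18 + 2·4 = 44
  a_5 = -2·44 + 2·-18 = -124
  a_6 = -2·-124 + 2·44 = 336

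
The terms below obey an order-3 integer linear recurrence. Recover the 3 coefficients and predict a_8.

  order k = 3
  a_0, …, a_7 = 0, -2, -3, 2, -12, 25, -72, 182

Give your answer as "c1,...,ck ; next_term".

  a_3 = -2·-3 + 2·-2 + 1·0 = 2
  a_4 = -2·2 + 2·-3 + 1·-2 = -12
  a_5 = -2·-12 + 2·2 + 1·-3 = 25
  a_6 = -2·25 + 2·-12 + 1·2 = -72
  a_7 = -2·-72 + 2·25 + 1·-12 = 182
  a_8 = -2·182 + 2·-72 + 1·25 = -483

-2,2,1 ; -483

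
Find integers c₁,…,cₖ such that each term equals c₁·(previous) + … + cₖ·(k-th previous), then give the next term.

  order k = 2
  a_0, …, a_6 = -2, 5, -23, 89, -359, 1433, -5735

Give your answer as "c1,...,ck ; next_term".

  a_2 = -3·5 + 4·-2 = -23
  a_3 = -3·-23 + 4·5 = 89
  a_4 = -3·89 + 4·-23 = -359
  a_5 = -3·-359 + 4·89 = 1433
  a_6 = -3·1433 + 4·-359 = -5735
  a_7 = -3·-5735 + 4·1433 = 22937

-3,4 ; 22937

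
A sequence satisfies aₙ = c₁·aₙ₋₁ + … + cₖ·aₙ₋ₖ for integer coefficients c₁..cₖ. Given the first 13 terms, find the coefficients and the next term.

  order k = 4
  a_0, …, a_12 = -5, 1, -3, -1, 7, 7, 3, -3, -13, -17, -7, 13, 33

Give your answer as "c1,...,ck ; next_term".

1,-1,0,-1 ; 37

  a_4 = 1·-1 + -1·-3 + 0·1 + -1·-5 = 7
  a_5 = 1·7 + -1·-1 + 0·-3 + -1·1 = 7
  a_6 = 1·7 + -1·7 + 0·-1 + -1·-3 = 3
  a_7 = 1·3 + -1·7 + 0·7 + -1·-1 = -3
  a_8 = 1·-3 + -1·3 + 0·7 + -1·7 = -13
  a_9 = 1·-13 + -1·-3 + 0·3 + -1·7 = -17
  a_10 = 1·-17 + -1·-13 + 0·-3 + -1·3 = -7
  a_11 = 1·-7 + -1·-17 + 0·-13 + -1·-3 = 13
  a_12 = 1·13 + -1·-7 + 0·-17 + -1·-13 = 33
  a_13 = 1·33 + -1·13 + 0·-7 + -1·-17 = 37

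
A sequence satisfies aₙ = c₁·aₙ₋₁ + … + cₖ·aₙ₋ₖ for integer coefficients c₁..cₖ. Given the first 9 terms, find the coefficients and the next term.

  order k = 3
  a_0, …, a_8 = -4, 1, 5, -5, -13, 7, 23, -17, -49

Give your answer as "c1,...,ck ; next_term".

1,-2,2 ; 31

  a_3 = 1·5 + -2·1 + 2·-4 = -5
  a_4 = 1·-5 + -2·5 + 2·1 = -13
  a_5 = 1·-13 + -2·-5 + 2·5 = 7
  a_6 = 1·7 + -2·-13 + 2·-5 = 23
  a_7 = 1·23 + -2·7 + 2·-13 = -17
  a_8 = 1·-17 + -2·23 + 2·7 = -49
  a_9 = 1·-49 + -2·-17 + 2·23 = 31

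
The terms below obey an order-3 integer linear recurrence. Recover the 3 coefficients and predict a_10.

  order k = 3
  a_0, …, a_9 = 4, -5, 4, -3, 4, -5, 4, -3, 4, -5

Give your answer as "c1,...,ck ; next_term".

-1,-1,-1 ; 4

  a_3 = -1·4 + -1·-5 + -1·4 = -3
  a_4 = -1·-3 + -1·4 + -1·-5 = 4
  a_5 = -1·4 + -1·-3 + -1·4 = -5
  a_6 = -1·-5 + -1·4 + -1·-3 = 4
  a_7 = -1·4 + -1·-5 + -1·4 = -3
  a_8 = -1·-3 + -1·4 + -1·-5 = 4
  a_9 = -1·4 + -1·-3 + -1·4 = -5
  a_10 = -1·-5 + -1·4 + -1·-3 = 4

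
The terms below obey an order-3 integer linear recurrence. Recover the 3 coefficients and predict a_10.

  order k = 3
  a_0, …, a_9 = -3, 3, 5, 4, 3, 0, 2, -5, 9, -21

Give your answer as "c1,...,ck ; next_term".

-1,2,-1 ; 44

  a_3 = -1·5 + 2·3 + -1·-3 = 4
  a_4 = -1·4 + 2·5 + -1·3 = 3
  a_5 = -1·3 + 2·4 + -1·5 = 0
  a_6 = -1·0 + 2·3 + -1·4 = 2
  a_7 = -1·2 + 2·0 + -1·3 = -5
  a_8 = -1·-5 + 2·2 + -1·0 = 9
  a_9 = -1·9 + 2·-5 + -1·2 = -21
  a_10 = -1·-21 + 2·9 + -1·-5 = 44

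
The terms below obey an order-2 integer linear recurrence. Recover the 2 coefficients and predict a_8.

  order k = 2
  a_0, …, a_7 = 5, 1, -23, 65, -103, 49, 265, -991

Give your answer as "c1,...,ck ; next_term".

-3,-4 ; 1913

  a_2 = -3·1 + -4·5 = -23
  a_3 = -3·-23 + -4·1 = 65
  a_4 = -3·65 + -4·-23 = -103
  a_5 = -3·-103 + -4·65 = 49
  a_6 = -3·49 + -4·-103 = 265
  a_7 = -3·265 + -4·49 = -991
  a_8 = -3·-991 + -4·265 = 1913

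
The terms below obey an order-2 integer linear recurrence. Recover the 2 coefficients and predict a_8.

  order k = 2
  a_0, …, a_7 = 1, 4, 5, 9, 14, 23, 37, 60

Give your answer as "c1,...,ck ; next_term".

  a_2 = 1·4 + 1·1 = 5
  a_3 = 1·5 + 1·4 = 9
  a_4 = 1·9 + 1·5 = 14
  a_5 = 1·14 + 1·9 = 23
  a_6 = 1·23 + 1·14 = 37
  a_7 = 1·37 + 1·23 = 60
  a_8 = 1·60 + 1·37 = 97

1,1 ; 97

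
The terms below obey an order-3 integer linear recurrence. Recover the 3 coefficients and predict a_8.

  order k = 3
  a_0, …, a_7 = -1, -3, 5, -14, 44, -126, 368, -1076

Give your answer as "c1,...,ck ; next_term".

  a_3 = -2·5 + 2·-3 + -2·-1 = -14
  a_4 = -2·-14 + 2·5 + -2·-3 = 44
  a_5 = -2·44 + 2·-14 + -2·5 = -126
  a_6 = -2·-126 + 2·44 + -2·-14 = 368
  a_7 = -2·368 + 2·-126 + -2·44 = -1076
  a_8 = -2·-1076 + 2·368 + -2·-126 = 3140

-2,2,-2 ; 3140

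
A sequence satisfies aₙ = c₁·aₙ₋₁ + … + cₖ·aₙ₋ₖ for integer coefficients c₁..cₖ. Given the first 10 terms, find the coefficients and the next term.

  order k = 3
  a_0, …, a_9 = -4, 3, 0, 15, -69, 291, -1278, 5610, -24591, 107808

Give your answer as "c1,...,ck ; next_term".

  a_3 = -4·0 + 1·3 + -3·-4 = 15
  a_4 = -4·15 + 1·0 + -3·3 = -69
  a_5 = -4·-69 + 1·15 + -3·0 = 291
  a_6 = -4·291 + 1·-69 + -3·15 = -1278
  a_7 = -4·-1278 + 1·291 + -3·-69 = 5610
  a_8 = -4·5610 + 1·-1278 + -3·291 = -24591
  a_9 = -4·-24591 + 1·5610 + -3·-1278 = 107808
  a_10 = -4·107808 + 1·-24591 + -3·5610 = -472653

-4,1,-3 ; -472653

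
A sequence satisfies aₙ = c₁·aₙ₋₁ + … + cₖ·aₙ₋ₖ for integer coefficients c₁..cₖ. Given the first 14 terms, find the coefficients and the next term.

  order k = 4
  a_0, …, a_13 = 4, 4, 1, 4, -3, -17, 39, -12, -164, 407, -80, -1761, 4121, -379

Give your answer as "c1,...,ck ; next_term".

-1,-3,4,-3 ; -18788

  a_4 = -1·4 + -3·1 + 4·4 + -3·4 = -3
  a_5 = -1·-3 + -3·4 + 4·1 + -3·4 = -17
  a_6 = -1·-17 + -3·-3 + 4·4 + -3·1 = 39
  a_7 = -1·39 + -3·-17 + 4·-3 + -3·4 = -12
  a_8 = -1·-12 + -3·39 + 4·-17 + -3·-3 = -164
  a_9 = -1·-164 + -3·-12 + 4·39 + -3·-17 = 407
  a_10 = -1·407 + -3·-164 + 4·-12 + -3·39 = -80
  a_11 = -1·-80 + -3·407 + 4·-164 + -3·-12 = -1761
  a_12 = -1·-1761 + -3·-80 + 4·407 + -3·-164 = 4121
  a_13 = -1·4121 + -3·-1761 + 4·-80 + -3·407 = -379
  a_14 = -1·-379 + -3·4121 + 4·-1761 + -3·-80 = -18788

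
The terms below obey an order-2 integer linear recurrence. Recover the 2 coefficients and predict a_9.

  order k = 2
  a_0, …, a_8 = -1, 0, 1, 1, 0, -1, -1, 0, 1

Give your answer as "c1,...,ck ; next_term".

  a_2 = 1·0 + -1·-1 = 1
  a_3 = 1·1 + -1·0 = 1
  a_4 = 1·1 + -1·1 = 0
  a_5 = 1·0 + -1·1 = -1
  a_6 = 1·-1 + -1·0 = -1
  a_7 = 1·-1 + -1·-1 = 0
  a_8 = 1·0 + -1·-1 = 1
  a_9 = 1·1 + -1·0 = 1

1,-1 ; 1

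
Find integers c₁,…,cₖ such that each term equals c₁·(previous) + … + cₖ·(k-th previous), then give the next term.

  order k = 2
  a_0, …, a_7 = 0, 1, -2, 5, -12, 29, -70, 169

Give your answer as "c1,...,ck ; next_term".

-2,1 ; -408

  a_2 = -2·1 + 1·0 = -2
  a_3 = -2·-2 + 1·1 = 5
  a_4 = -2·5 + 1·-2 = -12
  a_5 = -2·-12 + 1·5 = 29
  a_6 = -2·29 + 1·-12 = -70
  a_7 = -2·-70 + 1·29 = 169
  a_8 = -2·169 + 1·-70 = -408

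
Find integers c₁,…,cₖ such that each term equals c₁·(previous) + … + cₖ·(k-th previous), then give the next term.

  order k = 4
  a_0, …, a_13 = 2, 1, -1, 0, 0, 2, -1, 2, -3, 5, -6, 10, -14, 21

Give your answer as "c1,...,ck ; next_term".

  a_4 = 0·0 + 1·-1 + -1·1 + 1·2 = 0
  a_5 = 0·0 + 1·0 + -1·-1 + 1·1 = 2
  a_6 = 0·2 + 1·0 + -1·0 + 1·-1 = -1
  a_7 = 0·-1 + 1·2 + -1·0 + 1·0 = 2
  a_8 = 0·2 + 1·-1 + -1·2 + 1·0 = -3
  a_9 = 0·-3 + 1·2 + -1·-1 + 1·2 = 5
  a_10 = 0·5 + 1·-3 + -1·2 + 1·-1 = -6
  a_11 = 0·-6 + 1·5 + -1·-3 + 1·2 = 10
  a_12 = 0·10 + 1·-6 + -1·5 + 1·-3 = -14
  a_13 = 0·-14 + 1·10 + -1·-6 + 1·5 = 21
  a_14 = 0·21 + 1·-14 + -1·10 + 1·-6 = -30

0,1,-1,1 ; -30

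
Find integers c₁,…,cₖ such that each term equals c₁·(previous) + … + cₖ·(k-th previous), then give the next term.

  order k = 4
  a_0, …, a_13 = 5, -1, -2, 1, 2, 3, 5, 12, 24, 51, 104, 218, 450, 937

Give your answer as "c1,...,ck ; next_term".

1,2,0,1 ; 1941

  a_4 = 1·1 + 2·-2 + 0·-1 + 1·5 = 2
  a_5 = 1·2 + 2·1 + 0·-2 + 1·-1 = 3
  a_6 = 1·3 + 2·2 + 0·1 + 1·-2 = 5
  a_7 = 1·5 + 2·3 + 0·2 + 1·1 = 12
  a_8 = 1·12 + 2·5 + 0·3 + 1·2 = 24
  a_9 = 1·24 + 2·12 + 0·5 + 1·3 = 51
  a_10 = 1·51 + 2·24 + 0·12 + 1·5 = 104
  a_11 = 1·104 + 2·51 + 0·24 + 1·12 = 218
  a_12 = 1·218 + 2·104 + 0·51 + 1·24 = 450
  a_13 = 1·450 + 2·218 + 0·104 + 1·51 = 937
  a_14 = 1·937 + 2·450 + 0·218 + 1·104 = 1941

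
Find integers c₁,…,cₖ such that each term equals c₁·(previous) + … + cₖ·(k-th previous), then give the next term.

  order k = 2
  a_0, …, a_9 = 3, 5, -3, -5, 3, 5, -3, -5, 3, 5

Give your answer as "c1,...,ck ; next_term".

  a_2 = 0·5 + -1·3 = -3
  a_3 = 0·-3 + -1·5 = -5
  a_4 = 0·-5 + -1·-3 = 3
  a_5 = 0·3 + -1·-5 = 5
  a_6 = 0·5 + -1·3 = -3
  a_7 = 0·-3 + -1·5 = -5
  a_8 = 0·-5 + -1·-3 = 3
  a_9 = 0·3 + -1·-5 = 5
  a_10 = 0·5 + -1·3 = -3

0,-1 ; -3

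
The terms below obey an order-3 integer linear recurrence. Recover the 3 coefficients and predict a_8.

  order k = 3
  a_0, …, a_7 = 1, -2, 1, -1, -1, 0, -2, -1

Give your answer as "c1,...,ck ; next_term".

  a_3 = 0·1 + 1·-2 + 1·1 = -1
  a_4 = 0·-1 + 1·1 + 1·-2 = -1
  a_5 = 0·-1 + 1·-1 + 1·1 = 0
  a_6 = 0·0 + 1·-1 + 1·-1 = -2
  a_7 = 0·-2 + 1·0 + 1·-1 = -1
  a_8 = 0·-1 + 1·-2 + 1·0 = -2

0,1,1 ; -2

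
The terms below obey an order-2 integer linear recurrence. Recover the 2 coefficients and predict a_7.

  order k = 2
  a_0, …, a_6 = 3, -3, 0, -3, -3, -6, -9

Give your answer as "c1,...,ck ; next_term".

  a_2 = 1·-3 + 1·3 = 0
  a_3 = 1·0 + 1·-3 = -3
  a_4 = 1·-3 + 1·0 = -3
  a_5 = 1·-3 + 1·-3 = -6
  a_6 = 1·-6 + 1·-3 = -9
  a_7 = 1·-9 + 1·-6 = -15

1,1 ; -15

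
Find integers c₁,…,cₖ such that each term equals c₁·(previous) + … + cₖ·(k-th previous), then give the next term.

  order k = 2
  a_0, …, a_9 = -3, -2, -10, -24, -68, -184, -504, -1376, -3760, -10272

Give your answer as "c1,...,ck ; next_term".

  a_2 = 2·-2 + 2·-3 = -10
  a_3 = 2·-10 + 2·-2 = -24
  a_4 = 2·-24 + 2·-10 = -68
  a_5 = 2·-68 + 2·-24 = -184
  a_6 = 2·-184 + 2·-68 = -504
  a_7 = 2·-504 + 2·-184 = -1376
  a_8 = 2·-1376 + 2·-504 = -3760
  a_9 = 2·-3760 + 2·-1376 = -10272
  a_10 = 2·-10272 + 2·-3760 = -28064

2,2 ; -28064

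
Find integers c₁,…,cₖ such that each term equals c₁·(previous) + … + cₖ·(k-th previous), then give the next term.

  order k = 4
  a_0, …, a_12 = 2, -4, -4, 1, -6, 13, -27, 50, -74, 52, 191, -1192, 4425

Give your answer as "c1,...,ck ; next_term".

-4,-3,3,-1 ; -13603

  a_4 = -4·1 + -3·-4 + 3·-4 + -1·2 = -6
  a_5 = -4·-6 + -3·1 + 3·-4 + -1·-4 = 13
  a_6 = -4·13 + -3·-6 + 3·1 + -1·-4 = -27
  a_7 = -4·-27 + -3·13 + 3·-6 + -1·1 = 50
  a_8 = -4·50 + -3·-27 + 3·13 + -1·-6 = -74
  a_9 = -4·-74 + -3·50 + 3·-27 + -1·13 = 52
  a_10 = -4·52 + -3·-74 + 3·50 + -1·-27 = 191
  a_11 = -4·191 + -3·52 + 3·-74 + -1·50 = -1192
  a_12 = -4·-1192 + -3·191 + 3·52 + -1·-74 = 4425
  a_13 = -4·4425 + -3·-1192 + 3·191 + -1·52 = -13603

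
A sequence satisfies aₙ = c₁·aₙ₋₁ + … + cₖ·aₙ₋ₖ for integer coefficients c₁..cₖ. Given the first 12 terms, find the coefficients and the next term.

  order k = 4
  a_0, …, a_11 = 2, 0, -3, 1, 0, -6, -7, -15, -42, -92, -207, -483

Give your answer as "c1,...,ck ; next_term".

  a_4 = 2·1 + 0·-3 + 2·0 + -1·2 = 0
  a_5 = 2·0 + 0·1 + 2·-3 + -1·0 = -6
  a_6 = 2·-6 + 0·0 + 2·1 + -1·-3 = -7
  a_7 = 2·-7 + 0·-6 + 2·0 + -1·1 = -15
  a_8 = 2·-15 + 0·-7 + 2·-6 + -1·0 = -42
  a_9 = 2·-42 + 0·-15 + 2·-7 + -1·-6 = -92
  a_10 = 2·-92 + 0·-42 + 2·-15 + -1·-7 = -207
  a_11 = 2·-207 + 0·-92 + 2·-42 + -1·-15 = -483
  a_12 = 2·-483 + 0·-207 + 2·-92 + -1·-42 = -1108

2,0,2,-1 ; -1108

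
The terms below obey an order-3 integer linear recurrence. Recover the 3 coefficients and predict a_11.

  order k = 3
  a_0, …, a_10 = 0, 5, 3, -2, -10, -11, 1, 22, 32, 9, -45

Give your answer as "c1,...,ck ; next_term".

1,-1,-1 ; -86

  a_3 = 1·3 + -1·5 + -1·0 = -2
  a_4 = 1·-2 + -1·3 + -1·5 = -10
  a_5 = 1·-10 + -1·-2 + -1·3 = -11
  a_6 = 1·-11 + -1·-10 + -1·-2 = 1
  a_7 = 1·1 + -1·-11 + -1·-10 = 22
  a_8 = 1·22 + -1·1 + -1·-11 = 32
  a_9 = 1·32 + -1·22 + -1·1 = 9
  a_10 = 1·9 + -1·32 + -1·22 = -45
  a_11 = 1·-45 + -1·9 + -1·32 = -86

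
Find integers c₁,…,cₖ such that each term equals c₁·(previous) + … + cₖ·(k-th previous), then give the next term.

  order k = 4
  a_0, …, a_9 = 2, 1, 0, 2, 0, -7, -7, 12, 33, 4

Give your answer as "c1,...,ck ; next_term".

1,-3,0,-1 ; -88

  a_4 = 1·2 + -3·0 + 0·1 + -1·2 = 0
  a_5 = 1·0 + -3·2 + 0·0 + -1·1 = -7
  a_6 = 1·-7 + -3·0 + 0·2 + -1·0 = -7
  a_7 = 1·-7 + -3·-7 + 0·0 + -1·2 = 12
  a_8 = 1·12 + -3·-7 + 0·-7 + -1·0 = 33
  a_9 = 1·33 + -3·12 + 0·-7 + -1·-7 = 4
  a_10 = 1·4 + -3·33 + 0·12 + -1·-7 = -88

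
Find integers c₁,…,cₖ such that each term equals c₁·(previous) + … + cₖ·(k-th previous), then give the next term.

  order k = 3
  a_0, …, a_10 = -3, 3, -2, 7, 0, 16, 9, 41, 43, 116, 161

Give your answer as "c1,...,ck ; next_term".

  a_3 = 1·-2 + 2·3 + -1·-3 = 7
  a_4 = 1·7 + 2·-2 + -1·3 = 0
  a_5 = 1·0 + 2·7 + -1·-2 = 16
  a_6 = 1·16 + 2·0 + -1·7 = 9
  a_7 = 1·9 + 2·16 + -1·0 = 41
  a_8 = 1·41 + 2·9 + -1·16 = 43
  a_9 = 1·43 + 2·41 + -1·9 = 116
  a_10 = 1·116 + 2·43 + -1·41 = 161
  a_11 = 1·161 + 2·116 + -1·43 = 350

1,2,-1 ; 350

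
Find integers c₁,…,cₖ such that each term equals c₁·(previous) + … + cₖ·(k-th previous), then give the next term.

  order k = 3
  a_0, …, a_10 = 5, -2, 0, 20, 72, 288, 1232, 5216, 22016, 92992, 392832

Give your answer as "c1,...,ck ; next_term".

4,0,4 ; 1659392

  a_3 = 4·0 + 0·-2 + 4·5 = 20
  a_4 = 4·20 + 0·0 + 4·-2 = 72
  a_5 = 4·72 + 0·20 + 4·0 = 288
  a_6 = 4·288 + 0·72 + 4·20 = 1232
  a_7 = 4·1232 + 0·288 + 4·72 = 5216
  a_8 = 4·5216 + 0·1232 + 4·288 = 22016
  a_9 = 4·22016 + 0·5216 + 4·1232 = 92992
  a_10 = 4·92992 + 0·22016 + 4·5216 = 392832
  a_11 = 4·392832 + 0·92992 + 4·22016 = 1659392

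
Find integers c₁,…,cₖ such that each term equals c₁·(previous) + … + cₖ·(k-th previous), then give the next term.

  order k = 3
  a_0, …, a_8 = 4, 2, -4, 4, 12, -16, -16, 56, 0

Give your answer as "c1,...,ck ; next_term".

0,-2,2 ; -144

  a_3 = 0·-4 + -2·2 + 2·4 = 4
  a_4 = 0·4 + -2·-4 + 2·2 = 12
  a_5 = 0·12 + -2·4 + 2·-4 = -16
  a_6 = 0·-16 + -2·12 + 2·4 = -16
  a_7 = 0·-16 + -2·-16 + 2·12 = 56
  a_8 = 0·56 + -2·-16 + 2·-16 = 0
  a_9 = 0·0 + -2·56 + 2·-16 = -144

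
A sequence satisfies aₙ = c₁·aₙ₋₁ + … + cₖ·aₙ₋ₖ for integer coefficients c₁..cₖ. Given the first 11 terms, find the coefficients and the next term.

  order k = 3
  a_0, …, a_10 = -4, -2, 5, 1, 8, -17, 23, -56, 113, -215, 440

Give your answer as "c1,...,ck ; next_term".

  a_3 = -1·5 + 1·-2 + -2·-4 = 1
  a_4 = -1·1 + 1·5 + -2·-2 = 8
  a_5 = -1·8 + 1·1 + -2·5 = -17
  a_6 = -1·-17 + 1·8 + -2·1 = 23
  a_7 = -1·23 + 1·-17 + -2·8 = -56
  a_8 = -1·-56 + 1·23 + -2·-17 = 113
  a_9 = -1·113 + 1·-56 + -2·23 = -215
  a_10 = -1·-215 + 1·113 + -2·-56 = 440
  a_11 = -1·440 + 1·-215 + -2·113 = -881

-1,1,-2 ; -881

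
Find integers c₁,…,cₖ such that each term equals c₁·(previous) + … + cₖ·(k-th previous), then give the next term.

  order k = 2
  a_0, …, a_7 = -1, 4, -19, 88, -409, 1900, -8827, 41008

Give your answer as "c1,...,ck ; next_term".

-4,3 ; -190513

  a_2 = -4·4 + 3·-1 = -19
  a_3 = -4·-19 + 3·4 = 88
  a_4 = -4·88 + 3·-19 = -409
  a_5 = -4·-409 + 3·88 = 1900
  a_6 = -4·1900 + 3·-409 = -8827
  a_7 = -4·-8827 + 3·1900 = 41008
  a_8 = -4·41008 + 3·-8827 = -190513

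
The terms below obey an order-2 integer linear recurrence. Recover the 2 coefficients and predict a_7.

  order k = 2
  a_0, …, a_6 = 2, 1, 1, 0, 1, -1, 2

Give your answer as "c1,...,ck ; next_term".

  a_2 = -1·1 + 1·2 = 1
  a_3 = -1·1 + 1·1 = 0
  a_4 = -1·0 + 1·1 = 1
  a_5 = -1·1 + 1·0 = -1
  a_6 = -1·-1 + 1·1 = 2
  a_7 = -1·2 + 1·-1 = -3

-1,1 ; -3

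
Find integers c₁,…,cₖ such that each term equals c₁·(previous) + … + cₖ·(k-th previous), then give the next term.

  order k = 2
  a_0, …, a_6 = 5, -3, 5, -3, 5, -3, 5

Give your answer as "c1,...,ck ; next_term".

  a_2 = 0·-3 + 1·5 = 5
  a_3 = 0·5 + 1·-3 = -3
  a_4 = 0·-3 + 1·5 = 5
  a_5 = 0·5 + 1·-3 = -3
  a_6 = 0·-3 + 1·5 = 5
  a_7 = 0·5 + 1·-3 = -3

0,1 ; -3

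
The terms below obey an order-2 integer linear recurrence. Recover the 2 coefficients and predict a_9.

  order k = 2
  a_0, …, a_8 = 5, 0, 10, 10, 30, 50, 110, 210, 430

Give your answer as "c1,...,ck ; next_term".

  a_2 = 1·0 + 2·5 = 10
  a_3 = 1·10 + 2·0 = 10
  a_4 = 1·10 + 2·10 = 30
  a_5 = 1·30 + 2·10 = 50
  a_6 = 1·50 + 2·30 = 110
  a_7 = 1·110 + 2·50 = 210
  a_8 = 1·210 + 2·110 = 430
  a_9 = 1·430 + 2·210 = 850

1,2 ; 850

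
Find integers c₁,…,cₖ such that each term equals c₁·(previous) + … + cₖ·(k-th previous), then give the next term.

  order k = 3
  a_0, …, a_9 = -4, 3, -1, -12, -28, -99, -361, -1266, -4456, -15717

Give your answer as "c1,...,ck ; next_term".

  a_3 = 3·-1 + 1·3 + 3·-4 = -12
  a_4 = 3·-12 + 1·-1 + 3·3 = -28
  a_5 = 3·-28 + 1·-12 + 3·-1 = -99
  a_6 = 3·-99 + 1·-28 + 3·-12 = -361
  a_7 = 3·-361 + 1·-99 + 3·-28 = -1266
  a_8 = 3·-1266 + 1·-361 + 3·-99 = -4456
  a_9 = 3·-4456 + 1·-1266 + 3·-361 = -15717
  a_10 = 3·-15717 + 1·-4456 + 3·-1266 = -55405

3,1,3 ; -55405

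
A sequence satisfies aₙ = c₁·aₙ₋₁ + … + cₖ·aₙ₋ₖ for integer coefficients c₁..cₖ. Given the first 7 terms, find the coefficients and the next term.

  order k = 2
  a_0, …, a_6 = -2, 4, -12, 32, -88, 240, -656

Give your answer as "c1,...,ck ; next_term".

-2,2 ; 1792

  a_2 = -2·4 + 2·-2 = -12
  a_3 = -2·-12 + 2·4 = 32
  a_4 = -2·32 + 2·-12 = -88
  a_5 = -2·-88 + 2·32 = 240
  a_6 = -2·240 + 2·-88 = -656
  a_7 = -2·-656 + 2·240 = 1792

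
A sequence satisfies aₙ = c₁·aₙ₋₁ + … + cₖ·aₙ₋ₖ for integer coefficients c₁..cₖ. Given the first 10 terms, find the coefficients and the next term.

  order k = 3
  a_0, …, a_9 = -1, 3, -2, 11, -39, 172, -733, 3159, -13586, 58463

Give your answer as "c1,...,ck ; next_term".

-4,2,3 ; -251547

  a_3 = -4·-2 + 2·3 + 3·-1 = 11
  a_4 = -4·11 + 2·-2 + 3·3 = -39
  a_5 = -4·-39 + 2·11 + 3·-2 = 172
  a_6 = -4·172 + 2·-39 + 3·11 = -733
  a_7 = -4·-733 + 2·172 + 3·-39 = 3159
  a_8 = -4·3159 + 2·-733 + 3·172 = -13586
  a_9 = -4·-13586 + 2·3159 + 3·-733 = 58463
  a_10 = -4·58463 + 2·-13586 + 3·3159 = -251547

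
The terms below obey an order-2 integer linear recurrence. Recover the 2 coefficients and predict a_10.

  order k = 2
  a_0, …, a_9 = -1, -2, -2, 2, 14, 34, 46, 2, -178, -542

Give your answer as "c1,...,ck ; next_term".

  a_2 = 3·-2 + -4·-1 = -2
  a_3 = 3·-2 + -4·-2 = 2
  a_4 = 3·2 + -4·-2 = 14
  a_5 = 3·14 + -4·2 = 34
  a_6 = 3·34 + -4·14 = 46
  a_7 = 3·46 + -4·34 = 2
  a_8 = 3·2 + -4·46 = -178
  a_9 = 3·-178 + -4·2 = -542
  a_10 = 3·-542 + -4·-178 = -914

3,-4 ; -914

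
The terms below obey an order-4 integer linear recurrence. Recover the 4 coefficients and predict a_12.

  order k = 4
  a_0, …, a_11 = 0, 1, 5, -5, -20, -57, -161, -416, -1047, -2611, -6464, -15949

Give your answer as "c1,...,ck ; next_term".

  a_4 = 3·-5 + -1·5 + 0·1 + -2·0 = -20
  a_5 = 3·-20 + -1·-5 + 0·5 + -2·1 = -57
  a_6 = 3·-57 + -1·-20 + 0·-5 + -2·5 = -161
  a_7 = 3·-161 + -1·-57 + 0·-20 + -2·-5 = -416
  a_8 = 3·-416 + -1·-161 + 0·-57 + -2·-20 = -1047
  a_9 = 3·-1047 + -1·-416 + 0·-161 + -2·-57 = -2611
  a_10 = 3·-2611 + -1·-1047 + 0·-416 + -2·-161 = -6464
  a_11 = 3·-6464 + -1·-2611 + 0·-1047 + -2·-416 = -15949
  a_12 = 3·-15949 + -1·-6464 + 0·-2611 + -2·-1047 = -39289

3,-1,0,-2 ; -39289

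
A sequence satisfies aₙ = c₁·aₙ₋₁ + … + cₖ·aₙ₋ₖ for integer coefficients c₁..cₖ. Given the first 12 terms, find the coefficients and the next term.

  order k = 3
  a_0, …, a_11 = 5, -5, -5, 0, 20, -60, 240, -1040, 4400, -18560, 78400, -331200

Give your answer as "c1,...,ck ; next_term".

  a_3 = -4·-5 + 0·-5 + -4·5 = 0
  a_4 = -4·0 + 0·-5 + -4·-5 = 20
  a_5 = -4·20 + 0·0 + -4·-5 = -60
  a_6 = -4·-60 + 0·20 + -4·0 = 240
  a_7 = -4·240 + 0·-60 + -4·20 = -1040
  a_8 = -4·-1040 + 0·240 + -4·-60 = 4400
  a_9 = -4·4400 + 0·-1040 + -4·240 = -18560
  a_10 = -4·-18560 + 0·4400 + -4·-1040 = 78400
  a_11 = -4·78400 + 0·-18560 + -4·4400 = -331200
  a_12 = -4·-331200 + 0·78400 + -4·-18560 = 1399040

-4,0,-4 ; 1399040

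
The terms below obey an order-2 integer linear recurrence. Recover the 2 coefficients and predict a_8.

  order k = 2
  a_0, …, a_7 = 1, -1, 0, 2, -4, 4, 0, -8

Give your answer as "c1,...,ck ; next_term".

  a_2 = -2·-1 + -2·1 = 0
  a_3 = -2·0 + -2·-1 = 2
  a_4 = -2·2 + -2·0 = -4
  a_5 = -2·-4 + -2·2 = 4
  a_6 = -2·4 + -2·-4 = 0
  a_7 = -2·0 + -2·4 = -8
  a_8 = -2·-8 + -2·0 = 16

-2,-2 ; 16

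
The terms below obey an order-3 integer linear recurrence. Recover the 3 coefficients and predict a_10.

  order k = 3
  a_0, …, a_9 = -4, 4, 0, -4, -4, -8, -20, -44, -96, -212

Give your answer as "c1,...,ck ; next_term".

  a_3 = 2·0 + 0·4 + 1·-4 = -4
  a_4 = 2·-4 + 0·0 + 1·4 = -4
  a_5 = 2·-4 + 0·-4 + 1·0 = -8
  a_6 = 2·-8 + 0·-4 + 1·-4 = -20
  a_7 = 2·-20 + 0·-8 + 1·-4 = -44
  a_8 = 2·-44 + 0·-20 + 1·-8 = -96
  a_9 = 2·-96 + 0·-44 + 1·-20 = -212
  a_10 = 2·-212 + 0·-96 + 1·-44 = -468

2,0,1 ; -468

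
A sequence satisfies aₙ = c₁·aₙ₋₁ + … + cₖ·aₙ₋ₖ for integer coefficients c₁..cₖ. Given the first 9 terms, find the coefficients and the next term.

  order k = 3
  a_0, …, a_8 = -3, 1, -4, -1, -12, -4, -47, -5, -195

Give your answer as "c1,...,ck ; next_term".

  a_3 = -1·-4 + 4·1 + 3·-3 = -1
  a_4 = -1·-1 + 4·-4 + 3·1 = -12
  a_5 = -1·-12 + 4·-1 + 3·-4 = -4
  a_6 = -1·-4 + 4·-12 + 3·-1 = -47
  a_7 = -1·-47 + 4·-4 + 3·-12 = -5
  a_8 = -1·-5 + 4·-47 + 3·-4 = -195
  a_9 = -1·-195 + 4·-5 + 3·-47 = 34

-1,4,3 ; 34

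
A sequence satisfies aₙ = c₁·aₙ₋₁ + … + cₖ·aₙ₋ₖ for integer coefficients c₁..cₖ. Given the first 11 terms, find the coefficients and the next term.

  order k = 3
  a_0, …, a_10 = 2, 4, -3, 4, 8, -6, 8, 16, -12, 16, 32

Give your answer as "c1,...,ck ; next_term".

0,0,2 ; -24

  a_3 = 0·-3 + 0·4 + 2·2 = 4
  a_4 = 0·4 + 0·-3 + 2·4 = 8
  a_5 = 0·8 + 0·4 + 2·-3 = -6
  a_6 = 0·-6 + 0·8 + 2·4 = 8
  a_7 = 0·8 + 0·-6 + 2·8 = 16
  a_8 = 0·16 + 0·8 + 2·-6 = -12
  a_9 = 0·-12 + 0·16 + 2·8 = 16
  a_10 = 0·16 + 0·-12 + 2·16 = 32
  a_11 = 0·32 + 0·16 + 2·-12 = -24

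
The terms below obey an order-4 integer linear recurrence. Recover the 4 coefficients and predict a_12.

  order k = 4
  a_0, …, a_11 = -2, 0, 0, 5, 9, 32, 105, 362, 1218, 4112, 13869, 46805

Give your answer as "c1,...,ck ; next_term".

  a_4 = 3·5 + 1·0 + 0·0 + 3·-2 = 9
  a_5 = 3·9 + 1·5 + 0·0 + 3·0 = 32
  a_6 = 3·32 + 1·9 + 0·5 + 3·0 = 105
  a_7 = 3·105 + 1·32 + 0·9 + 3·5 = 362
  a_8 = 3·362 + 1·105 + 0·32 + 3·9 = 1218
  a_9 = 3·1218 + 1·362 + 0·105 + 3·32 = 4112
  a_10 = 3·4112 + 1·1218 + 0·362 + 3·105 = 13869
  a_11 = 3·13869 + 1·4112 + 0·1218 + 3·362 = 46805
  a_12 = 3·46805 + 1·13869 + 0·4112 + 3·1218 = 157938

3,1,0,3 ; 157938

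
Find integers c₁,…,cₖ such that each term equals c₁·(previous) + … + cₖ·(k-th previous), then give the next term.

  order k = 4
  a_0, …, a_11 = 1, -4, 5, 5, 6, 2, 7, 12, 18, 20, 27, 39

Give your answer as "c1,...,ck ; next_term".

1,0,0,1 ; 57

  a_4 = 1·5 + 0·5 + 0·-4 + 1·1 = 6
  a_5 = 1·6 + 0·5 + 0·5 + 1·-4 = 2
  a_6 = 1·2 + 0·6 + 0·5 + 1·5 = 7
  a_7 = 1·7 + 0·2 + 0·6 + 1·5 = 12
  a_8 = 1·12 + 0·7 + 0·2 + 1·6 = 18
  a_9 = 1·18 + 0·12 + 0·7 + 1·2 = 20
  a_10 = 1·20 + 0·18 + 0·12 + 1·7 = 27
  a_11 = 1·27 + 0·20 + 0·18 + 1·12 = 39
  a_12 = 1·39 + 0·27 + 0·20 + 1·18 = 57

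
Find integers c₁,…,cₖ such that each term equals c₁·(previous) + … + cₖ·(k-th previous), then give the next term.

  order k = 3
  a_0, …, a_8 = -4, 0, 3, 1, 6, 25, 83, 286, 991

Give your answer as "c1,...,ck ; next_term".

  a_3 = 3·3 + 1·0 + 2·-4 = 1
  a_4 = 3·1 + 1·3 + 2·0 = 6
  a_5 = 3·6 + 1·1 + 2·3 = 25
  a_6 = 3·25 + 1·6 + 2·1 = 83
  a_7 = 3·83 + 1·25 + 2·6 = 286
  a_8 = 3·286 + 1·83 + 2·25 = 991
  a_9 = 3·991 + 1·286 + 2·83 = 3425

3,1,2 ; 3425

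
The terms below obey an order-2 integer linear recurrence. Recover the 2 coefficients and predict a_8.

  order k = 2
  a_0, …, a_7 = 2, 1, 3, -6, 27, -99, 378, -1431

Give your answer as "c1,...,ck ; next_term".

-3,3 ; 5427

  a_2 = -3·1 + 3·2 = 3
  a_3 = -3·3 + 3·1 = -6
  a_4 = -3·-6 + 3·3 = 27
  a_5 = -3·27 + 3·-6 = -99
  a_6 = -3·-99 + 3·27 = 378
  a_7 = -3·378 + 3·-99 = -1431
  a_8 = -3·-1431 + 3·378 = 5427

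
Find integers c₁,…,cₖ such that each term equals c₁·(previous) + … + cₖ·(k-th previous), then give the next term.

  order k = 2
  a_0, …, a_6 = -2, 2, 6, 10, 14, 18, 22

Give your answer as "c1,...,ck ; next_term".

  a_2 = 2·2 + -1·-2 = 6
  a_3 = 2·6 + -1·2 = 10
  a_4 = 2·10 + -1·6 = 14
  a_5 = 2·14 + -1·10 = 18
  a_6 = 2·18 + -1·14 = 22
  a_7 = 2·22 + -1·18 = 26

2,-1 ; 26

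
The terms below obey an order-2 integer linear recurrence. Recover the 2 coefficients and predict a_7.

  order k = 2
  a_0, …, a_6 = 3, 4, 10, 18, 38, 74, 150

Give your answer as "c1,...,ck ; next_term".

  a_2 = 1·4 + 2·3 = 10
  a_3 = 1·10 + 2·4 = 18
  a_4 = 1·18 + 2·10 = 38
  a_5 = 1·38 + 2·18 = 74
  a_6 = 1·74 + 2·38 = 150
  a_7 = 1·150 + 2·74 = 298

1,2 ; 298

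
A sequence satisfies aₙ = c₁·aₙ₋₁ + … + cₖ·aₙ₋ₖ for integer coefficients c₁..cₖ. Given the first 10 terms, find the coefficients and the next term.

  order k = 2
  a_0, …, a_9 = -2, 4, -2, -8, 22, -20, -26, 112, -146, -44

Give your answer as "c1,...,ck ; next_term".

  a_2 = -2·4 + -3·-2 = -2
  a_3 = -2·-2 + -3·4 = -8
  a_4 = -2·-8 + -3·-2 = 22
  a_5 = -2·22 + -3·-8 = -20
  a_6 = -2·-20 + -3·22 = -26
  a_7 = -2·-26 + -3·-20 = 112
  a_8 = -2·112 + -3·-26 = -146
  a_9 = -2·-146 + -3·112 = -44
  a_10 = -2·-44 + -3·-146 = 526

-2,-3 ; 526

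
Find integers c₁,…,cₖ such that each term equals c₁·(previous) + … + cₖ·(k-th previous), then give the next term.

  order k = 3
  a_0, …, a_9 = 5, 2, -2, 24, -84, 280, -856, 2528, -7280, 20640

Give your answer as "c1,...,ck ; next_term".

-4,-2,4 ; -57888

  a_3 = -4·-2 + -2·2 + 4·5 = 24
  a_4 = -4·24 + -2·-2 + 4·2 = -84
  a_5 = -4·-84 + -2·24 + 4·-2 = 280
  a_6 = -4·280 + -2·-84 + 4·24 = -856
  a_7 = -4·-856 + -2·280 + 4·-84 = 2528
  a_8 = -4·2528 + -2·-856 + 4·280 = -7280
  a_9 = -4·-7280 + -2·2528 + 4·-856 = 20640
  a_10 = -4·20640 + -2·-7280 + 4·2528 = -57888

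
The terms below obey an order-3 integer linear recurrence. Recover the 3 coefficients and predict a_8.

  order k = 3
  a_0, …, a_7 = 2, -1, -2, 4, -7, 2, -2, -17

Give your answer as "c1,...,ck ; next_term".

  a_3 = 0·-2 + 2·-1 + 3·2 = 4
  a_4 = 0·4 + 2·-2 + 3·-1 = -7
  a_5 = 0·-7 + 2·4 + 3·-2 = 2
  a_6 = 0·2 + 2·-7 + 3·4 = -2
  a_7 = 0·-2 + 2·2 + 3·-7 = -17
  a_8 = 0·-17 + 2·-2 + 3·2 = 2

0,2,3 ; 2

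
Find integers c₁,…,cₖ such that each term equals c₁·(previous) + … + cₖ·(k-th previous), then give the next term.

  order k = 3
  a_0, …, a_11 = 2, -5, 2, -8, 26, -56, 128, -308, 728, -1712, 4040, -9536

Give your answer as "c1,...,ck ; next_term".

  a_3 = -2·2 + 0·-5 + -2·2 = -8
  a_4 = -2·-8 + 0·2 + -2·-5 = 26
  a_5 = -2·26 + 0·-8 + -2·2 = -56
  a_6 = -2·-56 + 0·26 + -2·-8 = 128
  a_7 = -2·128 + 0·-56 + -2·26 = -308
  a_8 = -2·-308 + 0·128 + -2·-56 = 728
  a_9 = -2·728 + 0·-308 + -2·128 = -1712
  a_10 = -2·-1712 + 0·728 + -2·-308 = 4040
  a_11 = -2·4040 + 0·-1712 + -2·728 = -9536
  a_12 = -2·-9536 + 0·4040 + -2·-1712 = 22496

-2,0,-2 ; 22496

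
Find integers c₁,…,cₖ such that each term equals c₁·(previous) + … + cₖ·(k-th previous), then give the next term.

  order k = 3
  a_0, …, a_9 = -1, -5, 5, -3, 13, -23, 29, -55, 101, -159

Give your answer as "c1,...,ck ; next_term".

-1,0,-2 ; 269

  a_3 = -1·5 + 0·-5 + -2·-1 = -3
  a_4 = -1·-3 + 0·5 + -2·-5 = 13
  a_5 = -1·13 + 0·-3 + -2·5 = -23
  a_6 = -1·-23 + 0·13 + -2·-3 = 29
  a_7 = -1·29 + 0·-23 + -2·13 = -55
  a_8 = -1·-55 + 0·29 + -2·-23 = 101
  a_9 = -1·101 + 0·-55 + -2·29 = -159
  a_10 = -1·-159 + 0·101 + -2·-55 = 269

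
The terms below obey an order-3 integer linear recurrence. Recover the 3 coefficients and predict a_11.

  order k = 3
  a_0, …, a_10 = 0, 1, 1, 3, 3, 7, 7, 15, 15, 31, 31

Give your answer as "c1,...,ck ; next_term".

1,2,-2 ; 63

  a_3 = 1·1 + 2·1 + -2·0 = 3
  a_4 = 1·3 + 2·1 + -2·1 = 3
  a_5 = 1·3 + 2·3 + -2·1 = 7
  a_6 = 1·7 + 2·3 + -2·3 = 7
  a_7 = 1·7 + 2·7 + -2·3 = 15
  a_8 = 1·15 + 2·7 + -2·7 = 15
  a_9 = 1·15 + 2·15 + -2·7 = 31
  a_10 = 1·31 + 2·15 + -2·15 = 31
  a_11 = 1·31 + 2·31 + -2·15 = 63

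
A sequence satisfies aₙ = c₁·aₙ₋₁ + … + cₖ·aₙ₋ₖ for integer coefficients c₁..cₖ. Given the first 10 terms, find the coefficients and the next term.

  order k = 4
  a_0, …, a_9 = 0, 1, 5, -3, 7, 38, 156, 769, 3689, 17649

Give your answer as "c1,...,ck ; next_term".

4,3,4,-1 ; 84583

  a_4 = 4·-3 + 3·5 + 4·1 + -1·0 = 7
  a_5 = 4·7 + 3·-3 + 4·5 + -1·1 = 38
  a_6 = 4·38 + 3·7 + 4·-3 + -1·5 = 156
  a_7 = 4·156 + 3·38 + 4·7 + -1·-3 = 769
  a_8 = 4·769 + 3·156 + 4·38 + -1·7 = 3689
  a_9 = 4·3689 + 3·769 + 4·156 + -1·38 = 17649
  a_10 = 4·17649 + 3·3689 + 4·769 + -1·156 = 84583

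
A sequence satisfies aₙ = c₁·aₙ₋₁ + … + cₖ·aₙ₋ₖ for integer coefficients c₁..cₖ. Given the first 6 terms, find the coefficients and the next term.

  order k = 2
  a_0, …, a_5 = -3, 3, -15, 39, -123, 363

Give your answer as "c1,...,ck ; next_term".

-2,3 ; -1095

  a_2 = -2·3 + 3·-3 = -15
  a_3 = -2·-15 + 3·3 = 39
  a_4 = -2·39 + 3·-15 = -123
  a_5 = -2·-123 + 3·39 = 363
  a_6 = -2·363 + 3·-123 = -1095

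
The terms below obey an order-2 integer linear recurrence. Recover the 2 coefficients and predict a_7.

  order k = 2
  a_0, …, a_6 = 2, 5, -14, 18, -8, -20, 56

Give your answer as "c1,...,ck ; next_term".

  a_2 = -2·5 + -2·2 = -14
  a_3 = -2·-14 + -2·5 = 18
  a_4 = -2·18 + -2·-14 = -8
  a_5 = -2·-8 + -2·18 = -20
  a_6 = -2·-20 + -2·-8 = 56
  a_7 = -2·56 + -2·-20 = -72

-2,-2 ; -72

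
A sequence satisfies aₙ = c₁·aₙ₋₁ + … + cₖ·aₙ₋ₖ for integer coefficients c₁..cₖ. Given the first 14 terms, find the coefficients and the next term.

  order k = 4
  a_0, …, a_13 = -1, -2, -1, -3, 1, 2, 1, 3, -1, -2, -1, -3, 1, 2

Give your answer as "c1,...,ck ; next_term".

0,0,0,-1 ; 1

  a_4 = 0·-3 + 0·-1 + 0·-2 + -1·-1 = 1
  a_5 = 0·1 + 0·-3 + 0·-1 + -1·-2 = 2
  a_6 = 0·2 + 0·1 + 0·-3 + -1·-1 = 1
  a_7 = 0·1 + 0·2 + 0·1 + -1·-3 = 3
  a_8 = 0·3 + 0·1 + 0·2 + -1·1 = -1
  a_9 = 0·-1 + 0·3 + 0·1 + -1·2 = -2
  a_10 = 0·-2 + 0·-1 + 0·3 + -1·1 = -1
  a_11 = 0·-1 + 0·-2 + 0·-1 + -1·3 = -3
  a_12 = 0·-3 + 0·-1 + 0·-2 + -1·-1 = 1
  a_13 = 0·1 + 0·-3 + 0·-1 + -1·-2 = 2
  a_14 = 0·2 + 0·1 + 0·-3 + -1·-1 = 1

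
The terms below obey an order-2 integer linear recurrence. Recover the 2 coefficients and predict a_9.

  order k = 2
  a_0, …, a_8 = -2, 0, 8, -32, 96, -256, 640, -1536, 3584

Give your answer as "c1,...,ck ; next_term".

-4,-4 ; -8192

  a_2 = -4·0 + -4·-2 = 8
  a_3 = -4·8 + -4·0 = -32
  a_4 = -4·-32 + -4·8 = 96
  a_5 = -4·96 + -4·-32 = -256
  a_6 = -4·-256 + -4·96 = 640
  a_7 = -4·640 + -4·-256 = -1536
  a_8 = -4·-1536 + -4·640 = 3584
  a_9 = -4·3584 + -4·-1536 = -8192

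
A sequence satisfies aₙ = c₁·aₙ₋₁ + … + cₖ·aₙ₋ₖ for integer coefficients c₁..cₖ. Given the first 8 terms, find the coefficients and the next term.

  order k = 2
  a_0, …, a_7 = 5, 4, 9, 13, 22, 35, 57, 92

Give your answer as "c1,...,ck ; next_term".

1,1 ; 149

  a_2 = 1·4 + 1·5 = 9
  a_3 = 1·9 + 1·4 = 13
  a_4 = 1·13 + 1·9 = 22
  a_5 = 1·22 + 1·13 = 35
  a_6 = 1·35 + 1·22 = 57
  a_7 = 1·57 + 1·35 = 92
  a_8 = 1·92 + 1·57 = 149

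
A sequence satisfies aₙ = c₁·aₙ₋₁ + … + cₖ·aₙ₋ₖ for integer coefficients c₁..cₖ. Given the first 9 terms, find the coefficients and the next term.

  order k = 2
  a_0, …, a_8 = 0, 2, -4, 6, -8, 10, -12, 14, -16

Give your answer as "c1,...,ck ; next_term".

  a_2 = -2·2 + -1·0 = -4
  a_3 = -2·-4 + -1·2 = 6
  a_4 = -2·6 + -1·-4 = -8
  a_5 = -2·-8 + -1·6 = 10
  a_6 = -2·10 + -1·-8 = -12
  a_7 = -2·-12 + -1·10 = 14
  a_8 = -2·14 + -1·-12 = -16
  a_9 = -2·-16 + -1·14 = 18

-2,-1 ; 18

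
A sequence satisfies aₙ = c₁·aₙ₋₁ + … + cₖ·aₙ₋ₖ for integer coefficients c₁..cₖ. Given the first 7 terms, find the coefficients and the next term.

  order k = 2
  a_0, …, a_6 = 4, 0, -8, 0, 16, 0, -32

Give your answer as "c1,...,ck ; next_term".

  a_2 = 0·0 + -2·4 = -8
  a_3 = 0·-8 + -2·0 = 0
  a_4 = 0·0 + -2·-8 = 16
  a_5 = 0·16 + -2·0 = 0
  a_6 = 0·0 + -2·16 = -32
  a_7 = 0·-32 + -2·0 = 0

0,-2 ; 0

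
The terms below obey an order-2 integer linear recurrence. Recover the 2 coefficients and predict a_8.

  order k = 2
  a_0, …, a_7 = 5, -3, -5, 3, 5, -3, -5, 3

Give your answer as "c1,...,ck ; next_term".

0,-1 ; 5

  a_2 = 0·-3 + -1·5 = -5
  a_3 = 0·-5 + -1·-3 = 3
  a_4 = 0·3 + -1·-5 = 5
  a_5 = 0·5 + -1·3 = -3
  a_6 = 0·-3 + -1·5 = -5
  a_7 = 0·-5 + -1·-3 = 3
  a_8 = 0·3 + -1·-5 = 5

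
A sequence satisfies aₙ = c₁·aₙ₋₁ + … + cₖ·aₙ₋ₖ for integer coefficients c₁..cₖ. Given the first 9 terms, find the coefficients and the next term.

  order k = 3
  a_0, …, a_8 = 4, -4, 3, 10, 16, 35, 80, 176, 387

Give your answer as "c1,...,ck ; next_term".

  a_3 = 2·3 + 0·-4 + 1·4 = 10
  a_4 = 2·10 + 0·3 + 1·-4 = 16
  a_5 = 2·16 + 0·10 + 1·3 = 35
  a_6 = 2·35 + 0·16 + 1·10 = 80
  a_7 = 2·80 + 0·35 + 1·16 = 176
  a_8 = 2·176 + 0·80 + 1·35 = 387
  a_9 = 2·387 + 0·176 + 1·80 = 854

2,0,1 ; 854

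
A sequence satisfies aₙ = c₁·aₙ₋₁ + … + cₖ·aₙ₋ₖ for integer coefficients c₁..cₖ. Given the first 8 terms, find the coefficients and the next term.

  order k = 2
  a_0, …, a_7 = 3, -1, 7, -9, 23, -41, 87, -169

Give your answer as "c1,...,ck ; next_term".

  a_2 = -1·-1 + 2·3 = 7
  a_3 = -1·7 + 2·-1 = -9
  a_4 = -1·-9 + 2·7 = 23
  a_5 = -1·23 + 2·-9 = -41
  a_6 = -1·-41 + 2·23 = 87
  a_7 = -1·87 + 2·-41 = -169
  a_8 = -1·-169 + 2·87 = 343

-1,2 ; 343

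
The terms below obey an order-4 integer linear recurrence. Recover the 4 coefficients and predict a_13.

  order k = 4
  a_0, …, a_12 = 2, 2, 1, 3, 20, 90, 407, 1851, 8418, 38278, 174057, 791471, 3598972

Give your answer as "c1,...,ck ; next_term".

  a_4 = 4·3 + 2·1 + 2·2 + 1·2 = 20
  a_5 = 4·20 + 2·3 + 2·1 + 1·2 = 90
  a_6 = 4·90 + 2·20 + 2·3 + 1·1 = 407
  a_7 = 4·407 + 2·90 + 2·20 + 1·3 = 1851
  a_8 = 4·1851 + 2·407 + 2·90 + 1·20 = 8418
  a_9 = 4·8418 + 2·1851 + 2·407 + 1·90 = 38278
  a_10 = 4·38278 + 2·8418 + 2·1851 + 1·407 = 174057
  a_11 = 4·174057 + 2·38278 + 2·8418 + 1·1851 = 791471
  a_12 = 4·791471 + 2·174057 + 2·38278 + 1·8418 = 3598972
  a_13 = 4·3598972 + 2·791471 + 2·174057 + 1·38278 = 16365222

4,2,2,1 ; 16365222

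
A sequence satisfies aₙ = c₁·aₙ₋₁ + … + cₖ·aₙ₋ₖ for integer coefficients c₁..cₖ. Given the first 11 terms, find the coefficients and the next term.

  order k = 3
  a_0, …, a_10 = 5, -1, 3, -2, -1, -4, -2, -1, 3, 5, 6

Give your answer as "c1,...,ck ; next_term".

1,0,-1 ; 3

  a_3 = 1·3 + 0·-1 + -1·5 = -2
  a_4 = 1·-2 + 0·3 + -1·-1 = -1
  a_5 = 1·-1 + 0·-2 + -1·3 = -4
  a_6 = 1·-4 + 0·-1 + -1·-2 = -2
  a_7 = 1·-2 + 0·-4 + -1·-1 = -1
  a_8 = 1·-1 + 0·-2 + -1·-4 = 3
  a_9 = 1·3 + 0·-1 + -1·-2 = 5
  a_10 = 1·5 + 0·3 + -1·-1 = 6
  a_11 = 1·6 + 0·5 + -1·3 = 3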